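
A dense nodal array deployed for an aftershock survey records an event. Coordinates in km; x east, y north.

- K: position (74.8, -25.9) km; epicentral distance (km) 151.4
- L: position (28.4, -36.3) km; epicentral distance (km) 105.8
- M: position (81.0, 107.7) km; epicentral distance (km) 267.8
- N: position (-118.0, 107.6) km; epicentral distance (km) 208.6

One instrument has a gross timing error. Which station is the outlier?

M

Solve using three stations at a time. Using K, L, N (subtract circle equations pairwise → linear system) gives (x, y) ≈ (-60.9, -93.0).
Distances from that point to each station vs reported:
  K: calculated 151.4 vs reported 151.4 → residual 0.0 km
  L: calculated 105.8 vs reported 105.8 → residual 0.0 km
  M: calculated 245.8 vs reported 267.8 → residual 22.0 km
  N: calculated 208.6 vs reported 208.6 → residual 0.0 km
K, L, N are mutually consistent (residuals ≈ 0); M is off by 22.0 km.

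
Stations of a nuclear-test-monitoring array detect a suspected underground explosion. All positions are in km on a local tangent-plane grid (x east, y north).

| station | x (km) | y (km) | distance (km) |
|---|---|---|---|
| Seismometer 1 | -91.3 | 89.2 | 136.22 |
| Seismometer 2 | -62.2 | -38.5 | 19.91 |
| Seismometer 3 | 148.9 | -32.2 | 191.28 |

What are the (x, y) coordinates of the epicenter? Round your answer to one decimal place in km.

x ≈ -42.3 km, y ≈ -37.9 km

Circle about each station: (x + 91.3)² + (y − 89.2)² = 136.22²; (x + 62.2)² + (y + 38.5)² = 19.91²; (x − 148.9)² + (y + 32.2)² = 191.28².
Subtracting pairs of circle equations eliminates x²+y² and gives linear equations (the radical axes):
58.2 x − 255.4 y = 7218.24
480.4 x − 242.8 y = -11116.43
Solving the 2×2 system: x ≈ -42.3, y ≈ -37.9 km.
Check against Seismometer 1 (with the unrounded x, y): √((x + 91.3)²+(y − 89.2)²) = 136.22 ≈ 136.22 km. ✓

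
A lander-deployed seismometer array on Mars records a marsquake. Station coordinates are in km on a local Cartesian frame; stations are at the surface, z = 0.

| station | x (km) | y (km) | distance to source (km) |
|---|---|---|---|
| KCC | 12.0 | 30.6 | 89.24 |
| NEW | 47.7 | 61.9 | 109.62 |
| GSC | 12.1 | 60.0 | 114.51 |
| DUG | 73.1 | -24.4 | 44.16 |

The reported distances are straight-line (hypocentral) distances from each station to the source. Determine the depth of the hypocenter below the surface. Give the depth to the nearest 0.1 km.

Each station gives a sphere (x−x_i)² + (y−y_i)² + z² = d_i² (stations at z=0).
Subtracting the KCC sphere from NEW and GSC: z² cancels, leaving linear equations in x and y:
71.4 x + 62.6 y = 973.77
0.2 x + 58.8 y = -2482.71
Solving: x ≈ 50.809, y ≈ -42.396 km (keep extra digits for the depth step; rounded: 50.8, -42.4).
Then from the KCC sphere: z² = 89.24² − (x − 12.0)² − (y − 30.6)² with x = 50.809, y = -42.396, so z ≈ 33.604 ≈ 33.6 km.
Check against DUG (with the unrounded solution): distance 44.16 ≈ 44.16 km. ✓

depth ≈ 33.6 km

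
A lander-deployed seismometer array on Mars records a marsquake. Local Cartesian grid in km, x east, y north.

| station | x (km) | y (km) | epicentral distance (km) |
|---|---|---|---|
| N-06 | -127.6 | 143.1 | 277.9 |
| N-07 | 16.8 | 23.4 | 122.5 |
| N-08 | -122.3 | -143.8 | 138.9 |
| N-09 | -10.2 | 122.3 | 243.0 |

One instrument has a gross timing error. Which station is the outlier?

N-09

Solve using three stations at a time. Using N-06, N-07, N-08 (subtract circle equations pairwise → linear system) gives (x, y) ≈ (9.1, -98.8).
Distances from that point to each station vs reported:
  N-06: calculated 277.9 vs reported 277.9 → residual 0.0 km
  N-07: calculated 122.5 vs reported 122.5 → residual 0.0 km
  N-08: calculated 138.9 vs reported 138.9 → residual 0.0 km
  N-09: calculated 222.0 vs reported 243.0 → residual 21.0 km
N-06, N-07, N-08 are mutually consistent (residuals ≈ 0); N-09 is off by 21.0 km.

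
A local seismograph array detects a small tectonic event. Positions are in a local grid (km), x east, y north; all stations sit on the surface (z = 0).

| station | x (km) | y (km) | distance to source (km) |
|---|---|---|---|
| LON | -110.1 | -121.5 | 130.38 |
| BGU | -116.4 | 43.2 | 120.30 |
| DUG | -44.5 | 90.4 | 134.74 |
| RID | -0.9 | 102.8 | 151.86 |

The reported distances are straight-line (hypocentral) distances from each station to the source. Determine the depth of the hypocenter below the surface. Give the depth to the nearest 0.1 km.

Each station gives a sphere (x−x_i)² + (y−y_i)² + z² = d_i² (stations at z=0).
Subtracting the LON sphere from BGU and DUG: z² cancels, leaving linear equations in x and y:
-12.6 x + 329.4 y = -8942.21
131.2 x + 423.8 y = -17887.77
Solving: x ≈ -43.300, y ≈ -28.803 km (keep extra digits for the depth step; rounded: -43.3, -28.8).
Then from the LON sphere: z² = 130.38² − (x + 110.1)² − (y + 121.5)² with x = -43.300, y = -28.803, so z ≈ 62.801 ≈ 62.8 km.
Check against RID (with the unrounded solution): distance 151.86 ≈ 151.86 km. ✓

62.8 km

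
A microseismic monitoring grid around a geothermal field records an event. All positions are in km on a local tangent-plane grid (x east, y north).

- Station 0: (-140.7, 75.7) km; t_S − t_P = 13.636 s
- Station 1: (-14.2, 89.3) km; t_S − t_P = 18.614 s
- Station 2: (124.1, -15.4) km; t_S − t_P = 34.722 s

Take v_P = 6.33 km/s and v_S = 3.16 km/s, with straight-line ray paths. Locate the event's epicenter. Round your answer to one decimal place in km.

-94.2 km east, 3.3 km north

Distance from S−P lag: d = Δt · v_P v_S / (v_P − v_S) = Δt · (6.33·3.16)/(6.33−3.16) ≈ 6.3100·Δt.
So d_Station 0 = 86.04, d_Station 1 = 117.45, d_Station 2 = 219.10 km.
Circle about each station: (x + 140.7)² + (y − 75.7)² = 86.04²; (x + 14.2)² + (y − 89.3)² = 117.45²; (x − 124.1)² + (y + 15.4)² = 219.10².
Subtracting pairs of circle equations eliminates x²+y² and gives linear equations (the radical axes):
253.0 x + 27.2 y = -23742.47
529.6 x − 182.2 y = -50490.94
Solving the 2×2 system: x ≈ -94.2, y ≈ 3.3 km.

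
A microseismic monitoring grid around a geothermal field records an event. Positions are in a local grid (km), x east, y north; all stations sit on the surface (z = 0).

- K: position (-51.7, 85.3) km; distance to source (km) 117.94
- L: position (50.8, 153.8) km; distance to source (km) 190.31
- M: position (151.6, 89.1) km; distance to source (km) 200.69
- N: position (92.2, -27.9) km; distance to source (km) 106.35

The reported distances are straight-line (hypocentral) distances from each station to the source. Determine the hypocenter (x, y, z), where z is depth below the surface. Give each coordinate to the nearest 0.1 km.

Each station gives a sphere (x−x_i)² + (y−y_i)² + z² = d_i² (stations at z=0).
Subtracting the K sphere from L and M: z² cancels, leaving linear equations in x and y:
205.0 x + 137.0 y = -6021.95
406.6 x + 7.6 y = -5394.24
Solving: x ≈ -12.803, y ≈ -24.798 km (keep extra digits for the depth step; rounded: -12.8, -24.8).
Then from the K sphere: z² = 117.94² − (x + 51.7)² − (y − 85.3)² with x = -12.803, y = -24.798, so z ≈ 16.592 ≈ 16.6 km.

(-12.8, -24.8, 16.6)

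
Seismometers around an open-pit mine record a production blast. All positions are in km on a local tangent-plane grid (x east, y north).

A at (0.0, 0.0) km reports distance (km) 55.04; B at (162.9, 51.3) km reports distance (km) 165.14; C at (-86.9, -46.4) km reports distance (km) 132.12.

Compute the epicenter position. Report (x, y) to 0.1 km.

(-2.2, 55.0)

Circle about each station: x² + y² = 55.04²; (x − 162.9)² + (y − 51.3)² = 165.14²; (x + 86.9)² + (y + 46.4)² = 132.12².
Subtracting pairs of circle equations eliminates x²+y² and gives linear equations (the radical axes):
325.8 x + 102.6 y = 4926.28
-173.8 x − 92.8 y = -4721.72
Solving the 2×2 system: x ≈ -2.2, y ≈ 55.0 km.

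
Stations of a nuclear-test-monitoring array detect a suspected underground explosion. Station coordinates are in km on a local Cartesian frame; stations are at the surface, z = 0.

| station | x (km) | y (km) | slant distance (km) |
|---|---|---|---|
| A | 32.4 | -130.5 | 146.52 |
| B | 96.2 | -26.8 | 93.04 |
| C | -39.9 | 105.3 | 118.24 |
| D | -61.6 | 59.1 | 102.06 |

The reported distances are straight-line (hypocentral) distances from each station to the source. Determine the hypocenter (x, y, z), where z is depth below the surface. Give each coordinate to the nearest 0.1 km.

(19.8, 10.5, 37.8)

Each station gives a sphere (x−x_i)² + (y−y_i)² + z² = d_i² (stations at z=0).
Subtracting the A sphere from B and C: z² cancels, leaving linear equations in x and y:
127.6 x + 207.4 y = 4704.34
-144.6 x + 471.6 y = 2087.50
Solving: x ≈ 19.804, y ≈ 10.499 km (keep extra digits for the depth step; rounded: 19.8, 10.5).
Then from the A sphere: z² = 146.52² − (x − 32.4)² − (y + 130.5)² with x = 19.804, y = 10.499, so z ≈ 37.799 ≈ 37.8 km.
Check against D (with the unrounded solution): distance 102.07 ≈ 102.06 km. ✓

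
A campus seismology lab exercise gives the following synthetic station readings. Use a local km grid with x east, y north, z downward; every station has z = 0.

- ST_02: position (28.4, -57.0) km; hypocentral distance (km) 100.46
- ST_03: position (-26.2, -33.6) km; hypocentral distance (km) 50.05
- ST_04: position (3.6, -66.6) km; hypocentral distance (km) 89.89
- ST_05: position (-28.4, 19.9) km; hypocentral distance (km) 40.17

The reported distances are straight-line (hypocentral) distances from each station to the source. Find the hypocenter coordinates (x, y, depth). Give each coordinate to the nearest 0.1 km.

(-48.7, 0.6, 28.8)

Each station gives a sphere (x−x_i)² + (y−y_i)² + z² = d_i² (stations at z=0).
Subtracting the ST_02 sphere from ST_03 and ST_04: z² cancels, leaving linear equations in x and y:
-109.2 x + 46.8 y = 5347.05
-49.6 x − 19.2 y = 2404.96
Solving: x ≈ -48.714, y ≈ 0.587 km (keep extra digits for the depth step; rounded: -48.7, 0.6).
Then from the ST_02 sphere: z² = 100.46² − (x − 28.4)² − (y + 57.0)² with x = -48.714, y = 0.587, so z ≈ 28.799 ≈ 28.8 km.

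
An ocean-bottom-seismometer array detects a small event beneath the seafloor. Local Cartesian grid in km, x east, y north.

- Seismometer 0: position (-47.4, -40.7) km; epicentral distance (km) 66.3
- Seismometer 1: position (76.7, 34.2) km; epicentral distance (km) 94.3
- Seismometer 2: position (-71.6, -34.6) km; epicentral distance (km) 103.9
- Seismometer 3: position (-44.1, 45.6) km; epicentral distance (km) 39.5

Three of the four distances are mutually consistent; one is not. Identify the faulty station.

Solve using three stations at a time. Using Seismometer 0, Seismometer 1, Seismometer 3 (subtract circle equations pairwise → linear system) gives (x, y) ≈ (-16.1, 17.7).
Distances from that point to each station vs reported:
  Seismometer 0: calculated 66.3 vs reported 66.3 → residual 0.0 km
  Seismometer 1: calculated 94.3 vs reported 94.3 → residual 0.0 km
  Seismometer 2: calculated 76.3 vs reported 103.9 → residual 27.6 km
  Seismometer 3: calculated 39.5 vs reported 39.5 → residual 0.0 km
Seismometer 0, Seismometer 1, Seismometer 3 are mutually consistent (residuals ≈ 0); Seismometer 2 is off by 27.6 km.

Seismometer 2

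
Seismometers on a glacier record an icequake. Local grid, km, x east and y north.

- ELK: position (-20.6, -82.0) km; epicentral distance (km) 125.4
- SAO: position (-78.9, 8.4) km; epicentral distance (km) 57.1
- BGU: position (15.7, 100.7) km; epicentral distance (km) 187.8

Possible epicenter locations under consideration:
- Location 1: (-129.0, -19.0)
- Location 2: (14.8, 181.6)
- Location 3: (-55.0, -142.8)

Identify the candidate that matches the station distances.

For each candidate, compare |candidate − station| to the reported distance:
Location 1: residuals ELK 0.0, SAO 0.0, BGU 0.0 → max 0.0 km
Location 2: residuals ELK 140.6, SAO 139.8, BGU 106.9 → max 140.6 km
Location 3: residuals ELK 55.5, SAO 96.0, BGU 65.8 → max 96.0 km
Only Location 1 has all residuals ≈ 0.

Location 1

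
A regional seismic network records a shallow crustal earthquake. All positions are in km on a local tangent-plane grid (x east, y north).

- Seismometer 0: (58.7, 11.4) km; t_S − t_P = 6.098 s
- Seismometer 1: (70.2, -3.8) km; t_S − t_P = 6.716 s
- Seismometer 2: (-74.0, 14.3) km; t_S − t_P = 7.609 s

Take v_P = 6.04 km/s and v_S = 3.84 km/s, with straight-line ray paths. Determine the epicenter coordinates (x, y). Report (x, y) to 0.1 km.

Distance from S−P lag: d = Δt · v_P v_S / (v_P − v_S) = Δt · (6.04·3.84)/(6.04−3.84) ≈ 10.5425·Δt.
So d_Seismometer 0 = 64.29, d_Seismometer 1 = 70.80, d_Seismometer 2 = 80.22 km.
Circle about each station: (x − 58.7)² + (y − 11.4)² = 64.29²; (x − 70.2)² + (y + 3.8)² = 70.80²; (x + 74.0)² + (y − 14.3)² = 80.22².
Subtracting pairs of circle equations eliminates x²+y² and gives linear equations (the radical axes):
23.0 x − 30.4 y = 487.39
-265.4 x + 5.8 y = -197.20
Solving the 2×2 system: x ≈ 0.4, y ≈ -15.7 km.
Check against Seismometer 0 (with the unrounded x, y): √((x − 58.7)²+(y − 11.4)²) = 64.30 ≈ 64.29 km. ✓

(0.4, -15.7)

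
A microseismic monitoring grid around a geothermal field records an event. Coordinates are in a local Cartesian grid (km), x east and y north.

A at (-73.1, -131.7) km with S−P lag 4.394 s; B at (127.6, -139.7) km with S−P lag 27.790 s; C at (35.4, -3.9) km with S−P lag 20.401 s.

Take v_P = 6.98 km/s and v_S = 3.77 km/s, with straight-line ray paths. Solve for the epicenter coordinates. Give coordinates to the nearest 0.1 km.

(-97.6, -105.3)

Distance from S−P lag: d = Δt · v_P v_S / (v_P − v_S) = Δt · (6.98·3.77)/(6.98−3.77) ≈ 8.1977·Δt.
So d_A = 36.02, d_B = 227.81, d_C = 167.24 km.
Circle about each station: (x + 73.1)² + (y + 131.7)² = 36.02²; (x − 127.6)² + (y + 139.7)² = 227.81²; (x − 35.4)² + (y + 3.9)² = 167.24².
Subtracting the A equation from the B and C equations removes the quadratic terms:
401.4 x − 16.0 y = -37490.61
217.0 x + 255.6 y = -48091.91
Solving the 2×2 system: x ≈ -97.6, y ≈ -105.3 km.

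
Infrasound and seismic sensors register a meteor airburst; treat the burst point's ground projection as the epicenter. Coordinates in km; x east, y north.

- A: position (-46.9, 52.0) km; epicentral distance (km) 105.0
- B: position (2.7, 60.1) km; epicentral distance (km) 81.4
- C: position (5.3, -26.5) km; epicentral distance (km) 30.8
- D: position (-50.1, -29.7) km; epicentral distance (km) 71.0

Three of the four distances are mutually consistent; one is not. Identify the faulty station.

D

Solve using three stations at a time. Using A, B, C (subtract circle equations pairwise → linear system) gives (x, y) ≈ (33.9, -15.1).
Distances from that point to each station vs reported:
  A: calculated 105.0 vs reported 105.0 → residual 0.0 km
  B: calculated 81.4 vs reported 81.4 → residual 0.0 km
  C: calculated 30.8 vs reported 30.8 → residual 0.0 km
  D: calculated 85.2 vs reported 71.0 → residual 14.2 km
A, B, C are mutually consistent (residuals ≈ 0); D is off by 14.2 km.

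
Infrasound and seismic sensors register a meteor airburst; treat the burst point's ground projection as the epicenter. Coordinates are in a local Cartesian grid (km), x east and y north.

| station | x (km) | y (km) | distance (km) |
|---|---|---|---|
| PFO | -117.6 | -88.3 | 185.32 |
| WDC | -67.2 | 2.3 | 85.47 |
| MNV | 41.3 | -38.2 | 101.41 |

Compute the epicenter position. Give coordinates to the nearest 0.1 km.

Circle about each station: (x + 117.6)² + (y + 88.3)² = 185.32²; (x + 67.2)² + (y − 2.3)² = 85.47²; (x − 41.3)² + (y + 38.2)² = 101.41².
Subtracting the PFO equation from the WDC and MNV equations removes the quadratic terms:
100.8 x + 181.2 y = 9932.86
317.8 x + 100.2 y = 5597.79
Solving the 2×2 system: x ≈ 0.4, y ≈ 54.6 km.

x ≈ 0.4 km, y ≈ 54.6 km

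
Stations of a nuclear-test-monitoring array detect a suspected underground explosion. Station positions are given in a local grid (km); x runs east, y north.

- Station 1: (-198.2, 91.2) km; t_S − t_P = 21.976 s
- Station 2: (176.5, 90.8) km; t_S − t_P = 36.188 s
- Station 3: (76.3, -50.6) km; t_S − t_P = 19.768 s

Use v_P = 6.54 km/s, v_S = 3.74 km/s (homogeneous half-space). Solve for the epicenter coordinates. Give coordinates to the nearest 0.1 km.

Distance from S−P lag: d = Δt · v_P v_S / (v_P − v_S) = Δt · (6.54·3.74)/(6.54−3.74) ≈ 8.7356·Δt.
So d_Station 1 = 191.97, d_Station 2 = 316.12, d_Station 3 = 172.68 km.
Circle about each station: (x + 198.2)² + (y − 91.2)² = 191.97²; (x − 176.5)² + (y − 90.8)² = 316.12²; (x − 76.3)² + (y + 50.6)² = 172.68².
Subtracting the Station 1 equation from the Station 2 and Station 3 equations removes the quadratic terms:
749.4 x − 0.8 y = -71283.16
549.0 x − 283.6 y = -32184.53
Solving the 2×2 system: x ≈ -95.2, y ≈ -70.8 km.

-95.2 km east, -70.8 km north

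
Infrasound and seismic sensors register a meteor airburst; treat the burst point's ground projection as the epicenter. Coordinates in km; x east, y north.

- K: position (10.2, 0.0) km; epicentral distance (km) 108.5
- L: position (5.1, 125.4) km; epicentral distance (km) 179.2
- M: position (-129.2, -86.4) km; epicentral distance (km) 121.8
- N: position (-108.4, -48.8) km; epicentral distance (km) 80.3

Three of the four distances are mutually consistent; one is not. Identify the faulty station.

L

Solve using three stations at a time. Using K, M, N (subtract circle equations pairwise → linear system) gives (x, y) ≈ (-94.0, 30.2).
Distances from that point to each station vs reported:
  K: calculated 108.5 vs reported 108.5 → residual 0.0 km
  L: calculated 137.4 vs reported 179.2 → residual 41.8 km
  M: calculated 121.8 vs reported 121.8 → residual 0.0 km
  N: calculated 80.3 vs reported 80.3 → residual 0.0 km
K, M, N are mutually consistent (residuals ≈ 0); L is off by 41.8 km.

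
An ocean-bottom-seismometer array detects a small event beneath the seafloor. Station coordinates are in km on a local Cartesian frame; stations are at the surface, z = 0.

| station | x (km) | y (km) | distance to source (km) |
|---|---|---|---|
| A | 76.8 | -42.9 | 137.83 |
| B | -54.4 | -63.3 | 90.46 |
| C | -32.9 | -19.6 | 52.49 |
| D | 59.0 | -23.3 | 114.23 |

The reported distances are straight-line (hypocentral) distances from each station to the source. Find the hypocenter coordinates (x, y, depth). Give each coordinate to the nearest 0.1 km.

Each station gives a sphere (x−x_i)² + (y−y_i)² + z² = d_i² (stations at z=0).
Subtracting the A sphere from B and C: z² cancels, leaving linear equations in x and y:
-262.4 x − 40.8 y = 10041.70
-219.4 x + 46.6 y = 9969.83
Solving: x ≈ -41.300, y ≈ 19.497 km (keep extra digits for the depth step; rounded: -41.3, 19.5).
Then from the A sphere: z² = 137.83² − (x − 76.8)² − (y + 42.9)² with x = -41.300, y = 19.497, so z ≈ 34.002 ≈ 34.0 km.

(-41.3, 19.5, 34.0)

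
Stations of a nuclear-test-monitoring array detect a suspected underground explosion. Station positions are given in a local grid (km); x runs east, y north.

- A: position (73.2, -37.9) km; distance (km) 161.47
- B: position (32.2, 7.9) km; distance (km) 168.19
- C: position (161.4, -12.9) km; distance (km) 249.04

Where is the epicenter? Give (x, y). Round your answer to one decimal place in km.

-55.2 km east, -135.8 km north

Circle about each station: (x − 73.2)² + (y + 37.9)² = 161.47²; (x − 32.2)² + (y − 7.9)² = 168.19²; (x − 161.4)² + (y + 12.9)² = 249.04².
Subtracting the A equation from the B and C equations removes the quadratic terms:
-82.0 x + 91.6 y = -7910.72
176.4 x + 50.0 y = -16526.64
Solving the 2×2 system: x ≈ -55.2, y ≈ -135.8 km.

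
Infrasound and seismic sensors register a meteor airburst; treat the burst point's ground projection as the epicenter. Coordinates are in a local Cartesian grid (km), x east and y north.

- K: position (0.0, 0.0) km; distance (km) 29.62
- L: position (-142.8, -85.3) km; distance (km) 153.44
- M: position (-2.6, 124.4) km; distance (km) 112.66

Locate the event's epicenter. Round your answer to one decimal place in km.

x ≈ -26.0 km, y ≈ 14.2 km

Circle about each station: x² + y² = 29.62²; (x + 142.8)² + (y + 85.3)² = 153.44²; (x + 2.6)² + (y − 124.4)² = 112.66².
Subtracting the K equation from the L and M equations removes the quadratic terms:
-285.6 x − 170.6 y = 5001.44
-5.2 x + 248.8 y = 3667.19
Solving the 2×2 system: x ≈ -26.0, y ≈ 14.2 km.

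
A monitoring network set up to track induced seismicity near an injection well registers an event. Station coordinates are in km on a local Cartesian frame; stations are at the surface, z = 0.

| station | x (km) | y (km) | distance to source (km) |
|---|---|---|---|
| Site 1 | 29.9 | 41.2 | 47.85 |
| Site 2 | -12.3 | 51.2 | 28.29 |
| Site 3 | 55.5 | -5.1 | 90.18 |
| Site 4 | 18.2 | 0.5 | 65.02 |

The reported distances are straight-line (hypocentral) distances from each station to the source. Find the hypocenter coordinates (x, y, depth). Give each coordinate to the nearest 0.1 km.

Each station gives a sphere (x−x_i)² + (y−y_i)² + z² = d_i² (stations at z=0).
Subtracting the Site 1 sphere from Site 2 and Site 3: z² cancels, leaving linear equations in x and y:
-84.4 x + 20.0 y = 1670.58
51.2 x − 92.6 y = -5328.00
Solving: x ≈ -7.088, y ≈ 53.619 km (keep extra digits for the depth step; rounded: -7.1, 53.6).
Then from the Site 1 sphere: z² = 47.85² − (x − 29.9)² − (y − 41.2)² with x = -7.088, y = 53.619, so z ≈ 27.700 ≈ 27.7 km.

(-7.1, 53.6, 27.7)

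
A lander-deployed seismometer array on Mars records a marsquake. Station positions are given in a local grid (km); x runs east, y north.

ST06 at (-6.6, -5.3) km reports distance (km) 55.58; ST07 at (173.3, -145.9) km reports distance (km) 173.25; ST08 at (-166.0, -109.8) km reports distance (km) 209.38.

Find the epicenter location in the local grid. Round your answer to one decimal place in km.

Circle about each station: (x + 6.6)² + (y + 5.3)² = 55.58²; (x − 173.3)² + (y + 145.9)² = 173.25²; (x + 166.0)² + (y + 109.8)² = 209.38².
Subtracting pairs of circle equations eliminates x²+y² and gives linear equations (the radical axes):
359.8 x − 281.2 y = 24321.62
-318.8 x − 209.0 y = -1210.46
Solving the 2×2 system: x ≈ 32.9, y ≈ -44.4 km.
Check against ST06 (with the unrounded x, y): √((x + 6.6)²+(y + 5.3)²) = 55.58 ≈ 55.58 km. ✓

x ≈ 32.9 km, y ≈ -44.4 km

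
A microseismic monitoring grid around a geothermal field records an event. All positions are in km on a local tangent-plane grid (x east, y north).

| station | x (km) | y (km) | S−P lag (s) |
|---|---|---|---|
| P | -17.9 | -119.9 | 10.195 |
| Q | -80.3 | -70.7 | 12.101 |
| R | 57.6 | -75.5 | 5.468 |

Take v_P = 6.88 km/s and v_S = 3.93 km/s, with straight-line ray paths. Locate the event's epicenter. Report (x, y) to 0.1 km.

25.4 km east, -37.1 km north

Distance from S−P lag: d = Δt · v_P v_S / (v_P − v_S) = Δt · (6.88·3.93)/(6.88−3.93) ≈ 9.1656·Δt.
So d_P = 93.44, d_Q = 110.91, d_R = 50.12 km.
Circle about each station: (x + 17.9)² + (y + 119.9)² = 93.44²; (x + 80.3)² + (y + 70.7)² = 110.91²; (x − 57.6)² + (y + 75.5)² = 50.12².
Subtracting the P equation from the Q and R equations removes the quadratic terms:
-124.8 x + 98.4 y = -6819.83
151.0 x + 88.8 y = 540.61
Solving the 2×2 system: x ≈ 25.4, y ≈ -37.1 km.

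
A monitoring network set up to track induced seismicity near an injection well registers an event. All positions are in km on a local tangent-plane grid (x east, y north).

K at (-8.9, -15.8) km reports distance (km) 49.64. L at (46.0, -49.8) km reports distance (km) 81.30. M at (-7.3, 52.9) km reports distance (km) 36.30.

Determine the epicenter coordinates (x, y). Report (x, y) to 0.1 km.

Circle about each station: (x + 8.9)² + (y + 15.8)² = 49.64²; (x − 46.0)² + (y + 49.8)² = 81.30²; (x + 7.3)² + (y − 52.9)² = 36.30².
Subtracting the K equation from the L and M equations removes the quadratic terms:
109.8 x − 68.0 y = 121.63
3.2 x + 137.4 y = 3669.29
Solving the 2×2 system: x ≈ 17.4, y ≈ 26.3 km.
Check against K (with the unrounded x, y): √((x + 8.9)²+(y + 15.8)²) = 49.64 ≈ 49.64 km. ✓

17.4 km east, 26.3 km north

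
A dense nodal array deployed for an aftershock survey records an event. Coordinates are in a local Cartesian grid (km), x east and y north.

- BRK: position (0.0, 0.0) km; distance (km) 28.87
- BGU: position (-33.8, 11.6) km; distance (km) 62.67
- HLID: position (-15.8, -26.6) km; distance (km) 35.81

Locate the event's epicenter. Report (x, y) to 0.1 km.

19.6 km east, -21.2 km north

Circle about each station: x² + y² = 28.87²; (x + 33.8)² + (y − 11.6)² = 62.67²; (x + 15.8)² + (y + 26.6)² = 35.81².
Subtracting pairs of circle equations eliminates x²+y² and gives linear equations (the radical axes):
-67.6 x + 23.2 y = -1817.05
-31.6 x − 53.2 y = 508.32
Solving the 2×2 system: x ≈ 19.6, y ≈ -21.2 km.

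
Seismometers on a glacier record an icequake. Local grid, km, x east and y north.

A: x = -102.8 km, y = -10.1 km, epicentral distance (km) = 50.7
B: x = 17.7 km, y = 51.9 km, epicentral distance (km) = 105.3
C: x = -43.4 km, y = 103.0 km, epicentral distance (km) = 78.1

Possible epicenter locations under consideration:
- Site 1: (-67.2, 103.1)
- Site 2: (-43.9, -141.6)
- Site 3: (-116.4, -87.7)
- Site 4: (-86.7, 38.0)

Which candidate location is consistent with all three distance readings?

For each candidate, compare |candidate − station| to the reported distance:
Site 1: residuals A 68.0, B 6.2, C 54.3 → max 68.0 km
Site 2: residuals A 93.4, B 97.8, C 166.5 → max 166.5 km
Site 3: residuals A 28.1, B 88.3, C 126.1 → max 126.1 km
Site 4: residuals A 0.0, B 0.0, C 0.0 → max 0.0 km
Only Site 4 has all residuals ≈ 0.

Site 4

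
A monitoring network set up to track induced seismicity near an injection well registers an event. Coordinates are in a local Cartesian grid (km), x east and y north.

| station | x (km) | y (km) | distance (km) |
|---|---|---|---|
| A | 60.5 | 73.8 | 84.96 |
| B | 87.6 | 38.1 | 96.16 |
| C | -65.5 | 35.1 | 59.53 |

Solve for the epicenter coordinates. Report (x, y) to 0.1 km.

Circle about each station: (x − 60.5)² + (y − 73.8)² = 84.96²; (x − 87.6)² + (y − 38.1)² = 96.16²; (x + 65.5)² + (y − 35.1)² = 59.53².
Subtracting the A equation from the B and C equations removes the quadratic terms:
54.2 x − 71.4 y = -2009.86
-252.0 x − 77.4 y = 89.95
Solving the 2×2 system: x ≈ -7.3, y ≈ 22.6 km.

-7.3 km east, 22.6 km north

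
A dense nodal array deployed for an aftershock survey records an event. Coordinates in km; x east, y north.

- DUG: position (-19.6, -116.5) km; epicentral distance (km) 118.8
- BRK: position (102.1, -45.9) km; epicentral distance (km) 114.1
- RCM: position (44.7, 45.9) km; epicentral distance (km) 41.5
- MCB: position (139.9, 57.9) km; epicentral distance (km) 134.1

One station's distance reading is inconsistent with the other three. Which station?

DUG

Solve using three stations at a time. Using BRK, RCM, MCB (subtract circle equations pairwise → linear system) gives (x, y) ≈ (10.6, 22.3).
Distances from that point to each station vs reported:
  DUG: calculated 142.0 vs reported 118.8 → residual 23.2 km
  BRK: calculated 114.1 vs reported 114.1 → residual 0.0 km
  RCM: calculated 41.5 vs reported 41.5 → residual 0.0 km
  MCB: calculated 134.1 vs reported 134.1 → residual 0.0 km
BRK, RCM, MCB are mutually consistent (residuals ≈ 0); DUG is off by 23.2 km.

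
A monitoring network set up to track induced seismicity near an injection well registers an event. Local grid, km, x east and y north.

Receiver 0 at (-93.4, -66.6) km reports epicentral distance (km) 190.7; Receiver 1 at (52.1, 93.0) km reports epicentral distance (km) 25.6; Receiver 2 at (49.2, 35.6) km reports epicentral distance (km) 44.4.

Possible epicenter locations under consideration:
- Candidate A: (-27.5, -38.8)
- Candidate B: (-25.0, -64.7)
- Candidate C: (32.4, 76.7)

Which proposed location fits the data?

Candidate C

For each candidate, compare |candidate − station| to the reported distance:
Candidate A: residuals Receiver 0 119.2, Receiver 1 128.4, Receiver 2 62.5 → max 128.4 km
Candidate B: residuals Receiver 0 122.3, Receiver 1 149.9, Receiver 2 80.4 → max 149.9 km
Candidate C: residuals Receiver 0 0.0, Receiver 1 0.0, Receiver 2 0.0 → max 0.0 km
Only Candidate C has all residuals ≈ 0.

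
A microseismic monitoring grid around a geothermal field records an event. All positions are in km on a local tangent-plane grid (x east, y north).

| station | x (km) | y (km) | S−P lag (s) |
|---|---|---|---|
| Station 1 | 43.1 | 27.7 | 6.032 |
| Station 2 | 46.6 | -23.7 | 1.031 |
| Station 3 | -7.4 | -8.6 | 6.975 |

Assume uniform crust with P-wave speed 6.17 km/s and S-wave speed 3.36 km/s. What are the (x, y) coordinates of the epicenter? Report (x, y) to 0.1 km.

Distance from S−P lag: d = Δt · v_P v_S / (v_P − v_S) = Δt · (6.17·3.36)/(6.17−3.36) ≈ 7.3777·Δt.
So d_Station 1 = 44.50, d_Station 2 = 7.61, d_Station 3 = 51.46 km.
Circle about each station: (x − 43.1)² + (y − 27.7)² = 44.50²; (x − 46.6)² + (y + 23.7)² = 7.61²; (x + 7.4)² + (y + 8.6)² = 51.46².
Subtracting pairs of circle equations eliminates x²+y² and gives linear equations (the radical axes):
7.0 x − 102.8 y = 2030.69
-101.0 x − 72.6 y = -3164.06
Solving the 2×2 system: x ≈ 43.4, y ≈ -16.8 km.
Check against Station 1 (with the unrounded x, y): √((x − 43.1)²+(y − 27.7)²) = 44.50 ≈ 44.50 km. ✓

x ≈ 43.4 km, y ≈ -16.8 km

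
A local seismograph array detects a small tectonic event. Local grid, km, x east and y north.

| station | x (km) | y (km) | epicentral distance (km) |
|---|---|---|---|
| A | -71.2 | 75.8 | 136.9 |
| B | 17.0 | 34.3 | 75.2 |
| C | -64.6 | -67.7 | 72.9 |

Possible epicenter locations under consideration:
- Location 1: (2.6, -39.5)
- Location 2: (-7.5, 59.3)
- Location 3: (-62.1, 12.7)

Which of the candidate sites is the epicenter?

Location 1

For each candidate, compare |candidate − station| to the reported distance:
Location 1: residuals A 0.0, B 0.0, C 0.0 → max 0.0 km
Location 2: residuals A 71.1, B 40.2, C 66.3 → max 71.1 km
Location 3: residuals A 73.1, B 6.8, C 7.5 → max 73.1 km
Only Location 1 has all residuals ≈ 0.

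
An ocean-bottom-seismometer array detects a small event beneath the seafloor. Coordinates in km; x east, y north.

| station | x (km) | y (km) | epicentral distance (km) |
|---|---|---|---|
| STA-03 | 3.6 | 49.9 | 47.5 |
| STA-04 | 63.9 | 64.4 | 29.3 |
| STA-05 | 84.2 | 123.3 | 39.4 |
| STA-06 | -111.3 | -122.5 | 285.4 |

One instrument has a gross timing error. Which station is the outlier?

STA-03

Solve using three stations at a time. Using STA-04, STA-05, STA-06 (subtract circle equations pairwise → linear system) gives (x, y) ≈ (85.8, 83.9).
Distances from that point to each station vs reported:
  STA-03: calculated 89.0 vs reported 47.5 → residual 41.5 km
  STA-04: calculated 29.3 vs reported 29.3 → residual 0.0 km
  STA-05: calculated 39.4 vs reported 39.4 → residual 0.0 km
  STA-06: calculated 285.4 vs reported 285.4 → residual 0.0 km
STA-04, STA-05, STA-06 are mutually consistent (residuals ≈ 0); STA-03 is off by 41.5 km.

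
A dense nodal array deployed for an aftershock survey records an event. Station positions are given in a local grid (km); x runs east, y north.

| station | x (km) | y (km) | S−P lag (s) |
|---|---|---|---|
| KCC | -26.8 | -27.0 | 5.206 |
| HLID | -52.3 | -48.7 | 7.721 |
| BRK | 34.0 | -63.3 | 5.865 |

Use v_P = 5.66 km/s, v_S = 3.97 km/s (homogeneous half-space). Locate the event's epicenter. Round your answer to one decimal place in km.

Distance from S−P lag: d = Δt · v_P v_S / (v_P − v_S) = Δt · (5.66·3.97)/(5.66−3.97) ≈ 13.2960·Δt.
So d_KCC = 69.22, d_HLID = 102.66, d_BRK = 77.98 km.
Circle about each station: (x + 26.8)² + (y + 27.0)² = 69.22²; (x + 52.3)² + (y + 48.7)² = 102.66²; (x − 34.0)² + (y + 63.3)² = 77.98².
Subtracting the KCC equation from the HLID and BRK equations removes the quadratic terms:
-51.0 x − 43.4 y = -2087.93
121.6 x − 72.6 y = 2426.18
Solving the 2×2 system: x ≈ 28.6, y ≈ 14.5 km.
Check against KCC (with the unrounded x, y): √((x + 26.8)²+(y + 27.0)²) = 69.22 ≈ 69.22 km. ✓

28.6 km east, 14.5 km north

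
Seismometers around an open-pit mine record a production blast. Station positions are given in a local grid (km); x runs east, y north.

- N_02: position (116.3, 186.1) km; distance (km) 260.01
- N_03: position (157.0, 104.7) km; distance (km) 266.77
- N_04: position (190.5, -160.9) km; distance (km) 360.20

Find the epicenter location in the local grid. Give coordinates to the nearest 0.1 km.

Circle about each station: (x − 116.3)² + (y − 186.1)² = 260.01²; (x − 157.0)² + (y − 104.7)² = 266.77²; (x − 190.5)² + (y + 160.9)² = 360.20².
Subtracting the N_02 equation from the N_03 and N_04 equations removes the quadratic terms:
81.4 x − 162.8 y = -16108.84
148.4 x − 694.0 y = -48118.68
Solving the 2×2 system: x ≈ -103.5, y ≈ 47.2 km.
Check against N_02 (with the unrounded x, y): √((x − 116.3)²+(y − 186.1)²) = 259.99 ≈ 260.01 km. ✓

x ≈ -103.5 km, y ≈ 47.2 km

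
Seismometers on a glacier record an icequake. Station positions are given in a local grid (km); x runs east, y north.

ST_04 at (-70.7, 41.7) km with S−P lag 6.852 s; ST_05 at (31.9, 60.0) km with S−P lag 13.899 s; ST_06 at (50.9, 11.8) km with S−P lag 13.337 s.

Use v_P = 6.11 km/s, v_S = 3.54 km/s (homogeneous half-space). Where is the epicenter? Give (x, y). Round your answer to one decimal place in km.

-58.2 km east, -14.6 km north

Distance from S−P lag: d = Δt · v_P v_S / (v_P − v_S) = Δt · (6.11·3.54)/(6.11−3.54) ≈ 8.4161·Δt.
So d_ST_04 = 57.67, d_ST_05 = 116.98, d_ST_06 = 112.25 km.
Circle about each station: (x + 70.7)² + (y − 41.7)² = 57.67²; (x − 31.9)² + (y − 60.0)² = 116.98²; (x − 50.9)² + (y − 11.8)² = 112.25².
Subtracting the ST_04 equation from the ST_05 and ST_06 equations removes the quadratic terms:
205.2 x + 36.6 y = -12478.26
243.2 x − 59.8 y = -13281.56
Solving the 2×2 system: x ≈ -58.2, y ≈ -14.6 km.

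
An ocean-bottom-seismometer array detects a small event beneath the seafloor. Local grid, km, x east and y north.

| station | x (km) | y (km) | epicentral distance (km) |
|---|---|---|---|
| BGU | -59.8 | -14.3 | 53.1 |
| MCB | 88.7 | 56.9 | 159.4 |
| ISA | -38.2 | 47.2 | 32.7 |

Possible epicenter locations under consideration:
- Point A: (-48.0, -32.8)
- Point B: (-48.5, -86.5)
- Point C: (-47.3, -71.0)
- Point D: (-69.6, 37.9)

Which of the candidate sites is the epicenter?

Point D

For each candidate, compare |candidate − station| to the reported distance:
Point A: residuals BGU 31.2, MCB 4.1, ISA 47.9 → max 47.9 km
Point B: residuals BGU 20.0, MCB 39.1, ISA 101.4 → max 101.4 km
Point C: residuals BGU 5.0, MCB 27.3, ISA 85.8 → max 85.8 km
Point D: residuals BGU 0.0, MCB 0.0, ISA 0.0 → max 0.0 km
Only Point D has all residuals ≈ 0.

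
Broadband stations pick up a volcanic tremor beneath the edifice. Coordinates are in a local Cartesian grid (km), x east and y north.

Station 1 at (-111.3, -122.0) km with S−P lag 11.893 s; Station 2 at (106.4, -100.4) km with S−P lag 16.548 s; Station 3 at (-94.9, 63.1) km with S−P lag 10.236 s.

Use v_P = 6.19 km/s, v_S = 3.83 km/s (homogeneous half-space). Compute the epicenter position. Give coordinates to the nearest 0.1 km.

Distance from S−P lag: d = Δt · v_P v_S / (v_P − v_S) = Δt · (6.19·3.83)/(6.19−3.83) ≈ 10.0456·Δt.
So d_Station 1 = 119.47, d_Station 2 = 166.24, d_Station 3 = 102.83 km.
Circle about each station: (x + 111.3)² + (y + 122.0)² = 119.47²; (x − 106.4)² + (y + 100.4)² = 166.24²; (x + 94.9)² + (y − 63.1)² = 102.83².
Subtracting the Station 1 equation from the Station 2 and Station 3 equations removes the quadratic terms:
435.4 x + 43.2 y = -19233.23
32.8 x + 370.2 y = -10585.00
Solving the 2×2 system: x ≈ -41.7, y ≈ -24.9 km.

-41.7 km east, -24.9 km north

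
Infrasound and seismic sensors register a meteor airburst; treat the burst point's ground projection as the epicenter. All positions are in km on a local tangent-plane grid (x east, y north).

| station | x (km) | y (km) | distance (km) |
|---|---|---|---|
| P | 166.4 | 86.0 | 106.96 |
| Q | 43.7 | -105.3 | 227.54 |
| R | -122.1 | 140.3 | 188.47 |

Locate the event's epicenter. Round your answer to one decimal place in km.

65.4 km east, 121.2 km north

Circle about each station: (x − 166.4)² + (y − 86.0)² = 106.96²; (x − 43.7)² + (y + 105.3)² = 227.54²; (x + 122.1)² + (y − 140.3)² = 188.47².
Subtracting the P equation from the Q and R equations removes the quadratic terms:
-245.4 x − 382.6 y = -62421.19
-577.0 x + 108.6 y = -24572.96
Solving the 2×2 system: x ≈ 65.4, y ≈ 121.2 km.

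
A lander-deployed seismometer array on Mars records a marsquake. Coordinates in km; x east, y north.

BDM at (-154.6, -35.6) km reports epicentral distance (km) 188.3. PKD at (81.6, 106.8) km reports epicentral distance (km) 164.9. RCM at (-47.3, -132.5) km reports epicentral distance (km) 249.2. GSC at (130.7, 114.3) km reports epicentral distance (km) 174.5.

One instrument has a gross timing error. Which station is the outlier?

Solve using three stations at a time. Using BDM, RCM, GSC (subtract circle equations pairwise → linear system) gives (x, y) ≈ (-43.8, 116.7).
Distances from that point to each station vs reported:
  BDM: calculated 188.3 vs reported 188.3 → residual 0.0 km
  PKD: calculated 125.8 vs reported 164.9 → residual 39.1 km
  RCM: calculated 249.2 vs reported 249.2 → residual 0.0 km
  GSC: calculated 174.5 vs reported 174.5 → residual 0.0 km
BDM, RCM, GSC are mutually consistent (residuals ≈ 0); PKD is off by 39.1 km.

PKD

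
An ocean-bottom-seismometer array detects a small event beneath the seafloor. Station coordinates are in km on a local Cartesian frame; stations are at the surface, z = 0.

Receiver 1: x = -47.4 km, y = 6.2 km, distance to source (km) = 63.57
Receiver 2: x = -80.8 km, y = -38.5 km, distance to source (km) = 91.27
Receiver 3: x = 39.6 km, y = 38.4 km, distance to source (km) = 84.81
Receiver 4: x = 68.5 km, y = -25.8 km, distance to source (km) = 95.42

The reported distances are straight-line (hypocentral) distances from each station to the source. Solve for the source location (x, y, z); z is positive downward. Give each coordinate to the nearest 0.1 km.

x ≈ -10.8 km, y ≈ -8.0 km, depth ≈ 50.0 km

Each station gives a sphere (x−x_i)² + (y−y_i)² + z² = d_i² (stations at z=0).
Subtracting the Receiver 1 sphere from Receiver 2 and Receiver 3: z² cancels, leaving linear equations in x and y:
-66.8 x − 89.4 y = 1436.62
174.0 x + 64.4 y = -2394.07
Solving: x ≈ -10.797, y ≈ -8.002 km (keep extra digits for the depth step; rounded: -10.8, -8.0).
Then from the Receiver 1 sphere: z² = 63.57² − (x + 47.4)² − (y − 6.2)² with x = -10.797, y = -8.002, so z ≈ 49.997 ≈ 50.0 km.
Check against Receiver 4 (with the unrounded solution): distance 95.42 ≈ 95.42 km. ✓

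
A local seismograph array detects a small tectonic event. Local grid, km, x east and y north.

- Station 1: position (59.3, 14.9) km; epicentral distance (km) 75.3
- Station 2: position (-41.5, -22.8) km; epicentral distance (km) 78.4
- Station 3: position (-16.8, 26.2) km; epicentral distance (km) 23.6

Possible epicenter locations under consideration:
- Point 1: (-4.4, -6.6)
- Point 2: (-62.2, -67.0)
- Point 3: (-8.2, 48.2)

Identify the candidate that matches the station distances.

Point 3

For each candidate, compare |candidate − station| to the reported distance:
Point 1: residuals Station 1 8.1, Station 2 37.9, Station 3 11.5 → max 37.9 km
Point 2: residuals Station 1 71.2, Station 2 29.6, Station 3 80.1 → max 80.1 km
Point 3: residuals Station 1 0.0, Station 2 0.0, Station 3 0.0 → max 0.0 km
Only Point 3 has all residuals ≈ 0.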